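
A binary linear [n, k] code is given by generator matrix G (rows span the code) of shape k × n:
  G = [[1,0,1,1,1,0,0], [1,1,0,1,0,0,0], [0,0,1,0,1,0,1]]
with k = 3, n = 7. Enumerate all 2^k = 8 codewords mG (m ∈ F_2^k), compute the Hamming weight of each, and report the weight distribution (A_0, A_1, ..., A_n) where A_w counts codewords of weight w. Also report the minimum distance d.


Weight distribution: A_0 = 1, A_2 = 1, A_3 = 4, A_4 = 1, A_6 = 1. Minimum distance d = 2.

Enumerate all 2^3 = 8 messages m ∈ F_2^3.
For each, compute codeword c = mG in F_2^7, then tally its weight.
  m = 000 → c = 0000000, weight = 0.
  m = 100 → c = 1011100, weight = 4.
  m = 010 → c = 1101000, weight = 3.
  m = 110 → c = 0110100, weight = 3.
  m = 001 → c = 0010101, weight = 3.
  m = 101 → c = 1001001, weight = 3.
  m = 011 → c = 1111101, weight = 6.
  m = 111 → c = 0100001, weight = 2.
Tally weights:
  weight 0: 1 codewords.
  weight 2: 1 codewords.
  weight 3: 4 codewords.
  weight 4: 1 codewords.
  weight 6: 1 codewords.
Minimum distance d = smallest w > 0 with A_w > 0 = 2.
Sanity: Σ A_w = 8 = 2^3 = 8 ✓.


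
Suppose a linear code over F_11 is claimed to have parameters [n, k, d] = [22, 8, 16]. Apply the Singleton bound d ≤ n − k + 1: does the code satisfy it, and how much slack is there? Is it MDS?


Singleton RHS = n − k + 1 = 15, slack = -1, bound violated (no such code; not MDS).

Singleton bound: d ≤ n − k + 1.
Here n = 22, k = 8, so n − k + 1 = 15.
Given d = 16, check d ≤ 15: NO.
Slack = (n − k + 1) − d = -1.
The slack is negative: d = 16 exceeds n − k + 1 = 15 by 1, so the Singleton bound is violated and no linear [22, 8, 16]_11 code can exist. In particular it is not MDS (MDS requires d = n − k + 1 exactly).
Description: the claimed parameters are [22, 8, 16]_11; such a code would be impossible (violates the Singleton bound).


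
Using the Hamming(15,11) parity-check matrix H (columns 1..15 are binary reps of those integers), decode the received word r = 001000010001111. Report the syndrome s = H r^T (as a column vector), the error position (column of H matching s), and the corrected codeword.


s = (1, 0, 1, 1)^T, error position = 11, corrected codeword c = 001000010011111

Compute s = H r^T mod 2 one row at a time:
  s_1 = 1 + 0 + 0 + 0 + 1 + 1 + 1 + 1 = 5 ≡ 1 (mod 2).
  s_2 = 0 + 0 + 0 + 0 + 1 + 1 + 1 + 1 = 4 ≡ 0 (mod 2).
  s_3 = 0 + 1 + 0 + 0 + 0 + 0 + 1 + 1 = 3 ≡ 1 (mod 2).
  s_4 = 0 + 1 + 0 + 0 + 0 + 0 + 1 + 1 = 3 ≡ 1 (mod 2).
s = (1, 0, 1, 1)^T — this equals column 11 of H (binary 1011), so error is at position 11.
Correct: flip bit 11 of r = 001000010001111 to get c = 001000010011111.


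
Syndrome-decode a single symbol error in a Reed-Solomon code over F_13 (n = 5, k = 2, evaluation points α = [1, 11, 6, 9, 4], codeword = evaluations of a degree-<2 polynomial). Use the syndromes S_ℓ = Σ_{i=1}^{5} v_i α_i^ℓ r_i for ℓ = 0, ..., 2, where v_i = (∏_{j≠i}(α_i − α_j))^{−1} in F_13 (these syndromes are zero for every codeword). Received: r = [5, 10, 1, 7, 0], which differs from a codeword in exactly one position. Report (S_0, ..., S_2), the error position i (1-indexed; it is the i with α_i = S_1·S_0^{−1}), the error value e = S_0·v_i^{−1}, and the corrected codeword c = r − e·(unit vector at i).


S = (9, 3, 1), error at position 4, error magnitude e = 11, c = [5, 10, 1, 9, 0].

Step 1: column multipliers v_i = (∏_{j≠i}(α_i − α_j))^{−1} mod 13.
  i = 1 (α = 1): (1−11)(1−6)(1−9)(1−4) = (−10)·(−5)·(−8)·(−3) = 1200 ≡ 4, so v_1 = 4^{−1} = 10 (mod 13).
  i = 2 (α = 11): (11−1)(11−6)(11−9)(11−4) = 10·5·2·7 = 700 ≡ 11, so v_2 = 11^{−1} = 6 (mod 13).
  i = 3 (α = 6): (6−1)(6−11)(6−9)(6−4) = 5·(−5)·(−3)·2 = 150 ≡ 7, so v_3 = 7^{−1} = 2 (mod 13).
  i = 4 (α = 9): (9−1)(9−11)(9−6)(9−4) = 8·(−2)·3·5 = −240 ≡ 7, so v_4 = 7^{−1} = 2 (mod 13).
  i = 5 (α = 4): (4−1)(4−11)(4−6)(4−9) = 3·(−7)·(−2)·(−5) = −210 ≡ 11, so v_5 = 11^{−1} = 6 (mod 13).
  v = [10, 6, 2, 2, 6].
Step 2: syndromes of r = [5, 10, 1, 7, 0] (all sums mod 13).
  S_0 = Σ v_i r_i = 10·5 + 6·10 + 2·1 + 2·7 + 6·0 = 126 ≡ 9.
  S_1 = Σ v_i α_i r_i = 10·1·5 + 6·11·10 + 2·6·1 + 2·9·7 + 6·4·0 = 848 ≡ 3.
  α_i^2 mod 13 = [1, 4, 10, 3, 3].
  S_2 = Σ v_i α_i^2 r_i = 10·1·5 + 6·4·10 + 2·10·1 + 2·3·7 + 6·3·0 = 352 ≡ 1.
  S = (9, 3, 1) ≠ 0, so r is not a codeword (an error is present).
Step 3: locate the error. For a single error e at position i, S_ℓ = v_i·e·α_i^ℓ, so α_err = S_1/S_0.
  S_0^{−1} = 9^{−1} = 3 (mod 13), so α_err = 3·3 = 9 ≡ 9 = α_4. Error position i = 4.
  Consistency check: S_2/S_1 = 1·9 = 9 ≡ 9 = α_err ✓ (single-error assumption holds).
Step 4: error magnitude e = S_0/v_4 = S_0·∏_{j≠4}(α_4 − α_j) = 9·7 = 63 ≡ 11 (mod 13).
Step 5: correct position 4: c_4 = r_4 − e = 7 − 11 ≡ 9 (mod 13). Hence c = [5, 10, 1, 9, 0].
  Check: interpolating c through the α_i gives m(x) = 11 + 7·x (degree < 2) with m(α_i) = c_i for every i, so c is indeed a codeword.


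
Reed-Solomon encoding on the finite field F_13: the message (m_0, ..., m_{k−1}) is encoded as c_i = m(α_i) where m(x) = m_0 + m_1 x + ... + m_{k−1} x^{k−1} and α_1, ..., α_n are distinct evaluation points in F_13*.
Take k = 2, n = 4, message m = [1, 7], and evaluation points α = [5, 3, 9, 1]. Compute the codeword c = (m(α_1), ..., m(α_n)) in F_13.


c = [10, 9, 12, 8]

Message polynomial: m(x) = 1 + 7·x (mod 13).
For each evaluation point α_i, compute m(α_i) mod 13:
  α_1 = 5: Horner steps 7 → 10, so m(5) = 10.
  α_2 = 3: Horner steps 7 → 9, so m(3) = 9.
  α_3 = 9: Horner steps 7 → 12, so m(9) = 12.
  α_4 = 1: Horner steps 7 → 8, so m(1) = 8.
Codeword c = [10, 9, 12, 8] ∈ F_13^4.


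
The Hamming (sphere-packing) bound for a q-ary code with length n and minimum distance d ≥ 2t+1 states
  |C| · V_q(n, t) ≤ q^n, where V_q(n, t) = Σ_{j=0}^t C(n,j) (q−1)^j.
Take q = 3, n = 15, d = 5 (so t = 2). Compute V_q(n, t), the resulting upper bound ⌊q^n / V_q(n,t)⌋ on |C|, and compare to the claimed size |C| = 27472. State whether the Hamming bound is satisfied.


V_q(n, t) = 451, q^n = 14348907, Hamming bound = 31815, |C| = 27472 ≤ bound (satisfied).

Step 1: Compute V_q(n, t) = Σ_{j=0}^2 C(n, j) (q−1)^j.
  j = 0: C(15,0)·(2)^0 = 1·1 = 1.
  j = 1: C(15,1)·(2)^1 = 15·2 = 30.
  j = 2: C(15,2)·(2)^2 = 105·4 = 420.
  V_q(n, t) = 1 + 30 + 420 = 451.
Step 2: q^n = 3^15 = 14348907.
Step 3: Hamming bound ⌊q^n / V_q(n,t)⌋ = ⌊14348907/451⌋ = 31815.
Step 4: Compare |C| = 27472 to 31815: satisfied.
The claimed |C| lies below the Hamming bound.


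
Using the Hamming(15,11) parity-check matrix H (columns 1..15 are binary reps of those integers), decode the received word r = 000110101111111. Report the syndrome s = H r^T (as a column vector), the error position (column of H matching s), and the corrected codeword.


s = (1, 1, 1, 0)^T, error position = 14, corrected codeword c = 000110101111101

Compute s = H r^T mod 2 one row at a time:
  s_1 = 0 + 1 + 1 + 1 + 1 + 1 + 1 + 1 = 7 ≡ 1 (mod 2).
  s_2 = 1 + 1 + 0 + 1 + 1 + 1 + 1 + 1 = 7 ≡ 1 (mod 2).
  s_3 = 0 + 0 + 0 + 1 + 1 + 1 + 1 + 1 = 5 ≡ 1 (mod 2).
  s_4 = 0 + 0 + 1 + 1 + 1 + 1 + 1 + 1 = 6 ≡ 0 (mod 2).
s = (1, 1, 1, 0)^T — this equals column 14 of H (binary 1110), so error is at position 14.
Correct: flip bit 14 of r = 000110101111111 to get c = 000110101111101.


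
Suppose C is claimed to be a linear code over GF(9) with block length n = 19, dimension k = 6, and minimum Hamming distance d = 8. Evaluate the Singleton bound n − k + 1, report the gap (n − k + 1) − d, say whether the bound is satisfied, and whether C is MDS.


Singleton RHS = n − k + 1 = 14, slack = 6, bound satisfied, not MDS.

Singleton bound: d ≤ n − k + 1.
Here n = 19, k = 6, so n − k + 1 = 14.
Given d = 8, check d ≤ 14: YES.
Slack = (n − k + 1) − d = 6.
The code is NOT MDS (slack = 6 > 0).
Description: the claimed parameters are [19, 6, 8]_9; such a code would be non-MDS.


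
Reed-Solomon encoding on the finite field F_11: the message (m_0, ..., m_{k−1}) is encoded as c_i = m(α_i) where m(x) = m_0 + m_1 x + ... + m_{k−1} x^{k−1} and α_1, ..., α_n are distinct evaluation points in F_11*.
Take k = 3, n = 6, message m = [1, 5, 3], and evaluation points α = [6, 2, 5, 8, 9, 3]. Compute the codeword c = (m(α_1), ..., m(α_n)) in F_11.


c = [7, 1, 2, 2, 3, 10]

Message polynomial: m(x) = 1 + 5·x + 3·x^2 (mod 11).
For each evaluation point α_i, compute m(α_i) mod 11:
  α_1 = 6: Horner steps 3 → 1 → 7, so m(6) = 7.
  α_2 = 2: Horner steps 3 → 0 → 1, so m(2) = 1.
  α_3 = 5: Horner steps 3 → 9 → 2, so m(5) = 2.
  α_4 = 8: Horner steps 3 → 7 → 2, so m(8) = 2.
  α_5 = 9: Horner steps 3 → 10 → 3, so m(9) = 3.
  α_6 = 3: Horner steps 3 → 3 → 10, so m(3) = 10.
Codeword c = [7, 1, 2, 2, 3, 10] ∈ F_11^6.


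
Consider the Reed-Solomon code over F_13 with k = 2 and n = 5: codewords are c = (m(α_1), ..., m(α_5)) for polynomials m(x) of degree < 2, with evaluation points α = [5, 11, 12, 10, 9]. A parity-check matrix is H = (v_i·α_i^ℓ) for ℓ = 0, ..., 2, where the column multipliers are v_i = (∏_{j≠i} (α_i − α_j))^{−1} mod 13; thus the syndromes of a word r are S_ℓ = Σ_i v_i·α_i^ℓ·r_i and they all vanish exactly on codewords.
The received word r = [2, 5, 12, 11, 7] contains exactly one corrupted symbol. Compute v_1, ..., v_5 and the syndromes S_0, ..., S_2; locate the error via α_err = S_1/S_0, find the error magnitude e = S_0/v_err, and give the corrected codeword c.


S = (8, 7, 11), error at position 5, error magnitude e = 3, c = [2, 5, 12, 11, 4].

Step 1: column multipliers v_i = (∏_{j≠i}(α_i − α_j))^{−1} mod 13.
  i = 1 (α = 5): (5−11)(5−12)(5−10)(5−9) = (−6)·(−7)·(−5)·(−4) = 840 ≡ 8, so v_1 = 8^{−1} = 5 (mod 13).
  i = 2 (α = 11): (11−5)(11−12)(11−10)(11−9) = 6·(−1)·1·2 = −12 ≡ 1, so v_2 = 1^{−1} = 1 (mod 13).
  i = 3 (α = 12): (12−5)(12−11)(12−10)(12−9) = 7·1·2·3 = 42 ≡ 3, so v_3 = 3^{−1} = 9 (mod 13).
  i = 4 (α = 10): (10−5)(10−11)(10−12)(10−9) = 5·(−1)·(−2)·1 = 10 ≡ 10, so v_4 = 10^{−1} = 4 (mod 13).
  i = 5 (α = 9): (9−5)(9−11)(9−12)(9−10) = 4·(−2)·(−3)·(−1) = −24 ≡ 2, so v_5 = 2^{−1} = 7 (mod 13).
  v = [5, 1, 9, 4, 7].
Step 2: syndromes of r = [2, 5, 12, 11, 7] (all sums mod 13).
  S_0 = Σ v_i r_i = 5·2 + 1·5 + 9·12 + 4·11 + 7·7 = 216 ≡ 8.
  S_1 = Σ v_i α_i r_i = 5·5·2 + 1·11·5 + 9·12·12 + 4·10·11 + 7·9·7 = 2282 ≡ 7.
  α_i^2 mod 13 = [12, 4, 1, 9, 3].
  S_2 = Σ v_i α_i^2 r_i = 5·12·2 + 1·4·5 + 9·1·12 + 4·9·11 + 7·3·7 = 791 ≡ 11.
  S = (8, 7, 11) ≠ 0, so r is not a codeword (an error is present).
Step 3: locate the error. For a single error e at position i, S_ℓ = v_i·e·α_i^ℓ, so α_err = S_1/S_0.
  S_0^{−1} = 8^{−1} = 5 (mod 13), so α_err = 7·5 = 35 ≡ 9 = α_5. Error position i = 5.
  Consistency check: S_2/S_1 = 11·2 = 22 ≡ 9 = α_err ✓ (single-error assumption holds).
Step 4: error magnitude e = S_0/v_5 = S_0·∏_{j≠5}(α_5 − α_j) = 8·2 = 16 ≡ 3 (mod 13).
Step 5: correct position 5: c_5 = r_5 − e = 7 − 3 ≡ 4 (mod 13). Hence c = [2, 5, 12, 11, 4].
  Check: interpolating c through the α_i gives m(x) = 6 + 7·x (degree < 2) with m(α_i) = c_i for every i, so c is indeed a codeword.


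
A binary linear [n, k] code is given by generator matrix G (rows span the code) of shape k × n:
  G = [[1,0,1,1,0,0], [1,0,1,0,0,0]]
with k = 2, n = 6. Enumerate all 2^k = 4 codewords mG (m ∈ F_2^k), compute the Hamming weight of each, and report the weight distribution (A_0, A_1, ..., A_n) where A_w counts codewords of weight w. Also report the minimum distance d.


Weight distribution: A_0 = 1, A_1 = 1, A_2 = 1, A_3 = 1. Minimum distance d = 1.

Enumerate all 2^2 = 4 messages m ∈ F_2^2.
For each, compute codeword c = mG in F_2^6, then tally its weight.
  m = 00 → c = 000000, weight = 0.
  m = 10 → c = 101100, weight = 3.
  m = 01 → c = 101000, weight = 2.
  m = 11 → c = 000100, weight = 1.
Tally weights:
  weight 0: 1 codewords.
  weight 1: 1 codewords.
  weight 2: 1 codewords.
  weight 3: 1 codewords.
Minimum distance d = smallest w > 0 with A_w > 0 = 1.
Sanity: Σ A_w = 4 = 2^2 = 4 ✓.


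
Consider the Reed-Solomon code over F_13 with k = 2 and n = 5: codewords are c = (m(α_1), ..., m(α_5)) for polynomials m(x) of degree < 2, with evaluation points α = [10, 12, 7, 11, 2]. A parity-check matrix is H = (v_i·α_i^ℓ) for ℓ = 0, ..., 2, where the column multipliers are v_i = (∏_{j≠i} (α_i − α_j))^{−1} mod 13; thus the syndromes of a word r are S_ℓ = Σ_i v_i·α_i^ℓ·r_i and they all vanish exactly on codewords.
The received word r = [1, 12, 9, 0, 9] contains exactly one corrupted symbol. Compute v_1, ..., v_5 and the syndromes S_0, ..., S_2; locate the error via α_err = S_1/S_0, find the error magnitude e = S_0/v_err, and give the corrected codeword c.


S = (8, 4, 2), error at position 3, error magnitude e = 5, c = [1, 12, 4, 0, 9].

Step 1: column multipliers v_i = (∏_{j≠i}(α_i − α_j))^{−1} mod 13.
  i = 1 (α = 10): (10−12)(10−7)(10−11)(10−2) = (−2)·3·(−1)·8 = 48 ≡ 9, so v_1 = 9^{−1} = 3 (mod 13).
  i = 2 (α = 12): (12−10)(12−7)(12−11)(12−2) = 2·5·1·10 = 100 ≡ 9, so v_2 = 9^{−1} = 3 (mod 13).
  i = 3 (α = 7): (7−10)(7−12)(7−11)(7−2) = (−3)·(−5)·(−4)·5 = −300 ≡ 12, so v_3 = 12^{−1} = 12 (mod 13).
  i = 4 (α = 11): (11−10)(11−12)(11−7)(11−2) = 1·(−1)·4·9 = −36 ≡ 3, so v_4 = 3^{−1} = 9 (mod 13).
  i = 5 (α = 2): (2−10)(2−12)(2−7)(2−11) = (−8)·(−10)·(−5)·(−9) = 3600 ≡ 12, so v_5 = 12^{−1} = 12 (mod 13).
  v = [3, 3, 12, 9, 12].
Step 2: syndromes of r = [1, 12, 9, 0, 9] (all sums mod 13).
  S_0 = Σ v_i r_i = 3·1 + 3·12 + 12·9 + 9·0 + 12·9 = 255 ≡ 8.
  S_1 = Σ v_i α_i r_i = 3·10·1 + 3·12·12 + 12·7·9 + 9·11·0 + 12·2·9 = 1434 ≡ 4.
  α_i^2 mod 13 = [9, 1, 10, 4, 4].
  S_2 = Σ v_i α_i^2 r_i = 3·9·1 + 3·1·12 + 12·10·9 + 9·4·0 + 12·4·9 = 1575 ≡ 2.
  S = (8, 4, 2) ≠ 0, so r is not a codeword (an error is present).
Step 3: locate the error. For a single error e at position i, S_ℓ = v_i·e·α_i^ℓ, so α_err = S_1/S_0.
  S_0^{−1} = 8^{−1} = 5 (mod 13), so α_err = 4·5 = 20 ≡ 7 = α_3. Error position i = 3.
  Consistency check: S_2/S_1 = 2·10 = 20 ≡ 7 = α_err ✓ (single-error assumption holds).
Step 4: error magnitude e = S_0/v_3 = S_0·∏_{j≠3}(α_3 − α_j) = 8·12 = 96 ≡ 5 (mod 13).
Step 5: correct position 3: c_3 = r_3 − e = 9 − 5 ≡ 4 (mod 13). Hence c = [1, 12, 4, 0, 9].
  Check: interpolating c through the α_i gives m(x) = 11 + 12·x (degree < 2) with m(α_i) = c_i for every i, so c is indeed a codeword.


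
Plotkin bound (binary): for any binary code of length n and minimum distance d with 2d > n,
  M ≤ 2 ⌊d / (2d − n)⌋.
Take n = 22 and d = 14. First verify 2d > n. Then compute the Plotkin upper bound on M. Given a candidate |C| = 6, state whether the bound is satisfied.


Plotkin bound M ≤ 4; given |C| = 6 > bound (violated).

Check applicability: 2d = 28, n = 22.
2d − n = 6 > 0, so Plotkin applies.
Compute d/(2d−n) = 14/6 ≈ 2.3333.
⌊d/(2d−n)⌋ = 2.
Plotkin bound: M ≤ 2·2 = 4.
Given |C| = 6, check: VIOLATED.
This |C| is above the Plotkin bound, so no binary code with n = 22, d = 14 and 6 codewords exists.


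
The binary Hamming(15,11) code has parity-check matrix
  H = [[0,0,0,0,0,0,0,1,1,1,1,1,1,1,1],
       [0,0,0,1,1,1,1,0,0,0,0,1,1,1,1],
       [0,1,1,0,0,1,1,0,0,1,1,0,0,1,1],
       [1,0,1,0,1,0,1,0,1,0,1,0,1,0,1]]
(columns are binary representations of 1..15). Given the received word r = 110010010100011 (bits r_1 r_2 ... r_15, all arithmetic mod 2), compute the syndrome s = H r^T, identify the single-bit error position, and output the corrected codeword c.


s = (0, 1, 0, 1)^T, error position = 5, corrected codeword c = 110000010100011

Compute s = H r^T mod 2 one row at a time:
  s_1 = 1 + 0 + 1 + 0 + 0 + 0 + 1 + 1 = 4 ≡ 0 (mod 2).
  s_2 = 0 + 1 + 0 + 0 + 0 + 0 + 1 + 1 = 3 ≡ 1 (mod 2).
  s_3 = 1 + 0 + 0 + 0 + 1 + 0 + 1 + 1 = 4 ≡ 0 (mod 2).
  s_4 = 1 + 0 + 1 + 0 + 0 + 0 + 0 + 1 = 3 ≡ 1 (mod 2).
s = (0, 1, 0, 1)^T — this equals column 5 of H (binary 0101), so error is at position 5.
Correct: flip bit 5 of r = 110010010100011 to get c = 110000010100011.


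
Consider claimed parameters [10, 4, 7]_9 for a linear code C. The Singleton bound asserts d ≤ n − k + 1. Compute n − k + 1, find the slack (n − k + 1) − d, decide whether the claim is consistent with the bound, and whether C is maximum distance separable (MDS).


Singleton RHS = n − k + 1 = 7, slack = 0, bound satisfied, MDS.

Singleton bound: d ≤ n − k + 1.
Here n = 10, k = 4, so n − k + 1 = 7.
Given d = 7, check d ≤ 7: YES.
Slack = (n − k + 1) − d = 0.
The code is MDS (slack = 0).
Description: the claimed parameters are [10, 4, 7]_9; such a code would be MDS (meets Singleton bound).


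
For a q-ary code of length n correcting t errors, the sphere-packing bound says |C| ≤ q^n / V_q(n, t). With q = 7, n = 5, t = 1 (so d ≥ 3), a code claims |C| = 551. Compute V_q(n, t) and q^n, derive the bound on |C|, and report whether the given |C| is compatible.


V_q(n, t) = 31, q^n = 16807, Hamming bound = 542, |C| = 551 > bound (violated).

Step 1: Compute V_q(n, t) = Σ_{j=0}^1 C(n, j) (q−1)^j.
  j = 0: C(5,0)·(6)^0 = 1·1 = 1.
  j = 1: C(5,1)·(6)^1 = 5·6 = 30.
  V_q(n, t) = 1 + 30 = 31.
Step 2: q^n = 7^5 = 16807.
Step 3: Hamming bound ⌊q^n / V_q(n,t)⌋ = ⌊16807/31⌋ = 542.
Step 4: Compare |C| = 551 to 542: violated.
The claimed |C| lies above the Hamming bound, so no 7-ary code of length 5 with d ≥ 3 can have 551 codewords.


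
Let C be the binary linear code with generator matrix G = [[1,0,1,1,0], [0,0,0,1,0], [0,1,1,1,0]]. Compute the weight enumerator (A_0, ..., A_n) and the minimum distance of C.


Weight distribution: A_0 = 1, A_1 = 1, A_2 = 3, A_3 = 3. Minimum distance d = 1.

Enumerate all 2^3 = 8 messages m ∈ F_2^3.
For each, compute codeword c = mG in F_2^5, then tally its weight.
  m = 000 → c = 00000, weight = 0.
  m = 100 → c = 10110, weight = 3.
  m = 010 → c = 00010, weight = 1.
  m = 110 → c = 10100, weight = 2.
  m = 001 → c = 01110, weight = 3.
  m = 101 → c = 11000, weight = 2.
  m = 011 → c = 01100, weight = 2.
  m = 111 → c = 11010, weight = 3.
Tally weights:
  weight 0: 1 codewords.
  weight 1: 1 codewords.
  weight 2: 3 codewords.
  weight 3: 3 codewords.
Minimum distance d = smallest w > 0 with A_w > 0 = 1.
Sanity: Σ A_w = 8 = 2^3 = 8 ✓.


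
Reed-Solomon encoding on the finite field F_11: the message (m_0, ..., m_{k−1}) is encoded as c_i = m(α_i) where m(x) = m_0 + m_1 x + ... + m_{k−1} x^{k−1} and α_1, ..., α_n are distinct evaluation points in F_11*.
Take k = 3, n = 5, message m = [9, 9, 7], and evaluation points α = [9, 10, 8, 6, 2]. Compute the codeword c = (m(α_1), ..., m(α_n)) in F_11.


c = [8, 7, 1, 7, 0]

Message polynomial: m(x) = 9 + 9·x + 7·x^2 (mod 11).
For each evaluation point α_i, compute m(α_i) mod 11:
  α_1 = 9: Horner steps 7 → 6 → 8, so m(9) = 8.
  α_2 = 10: Horner steps 7 → 2 → 7, so m(10) = 7.
  α_3 = 8: Horner steps 7 → 10 → 1, so m(8) = 1.
  α_4 = 6: Horner steps 7 → 7 → 7, so m(6) = 7.
  α_5 = 2: Horner steps 7 → 1 → 0, so m(2) = 0.
Codeword c = [8, 7, 1, 7, 0] ∈ F_11^5.


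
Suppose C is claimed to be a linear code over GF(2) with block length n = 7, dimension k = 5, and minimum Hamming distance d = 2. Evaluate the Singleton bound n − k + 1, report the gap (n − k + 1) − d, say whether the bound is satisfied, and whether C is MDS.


Singleton RHS = n − k + 1 = 3, slack = 1, bound satisfied, not MDS.

Singleton bound: d ≤ n − k + 1.
Here n = 7, k = 5, so n − k + 1 = 3.
Given d = 2, check d ≤ 3: YES.
Slack = (n − k + 1) − d = 1.
The code is NOT MDS (slack = 1 > 0).
Description: the claimed parameters are [7, 5, 2]_2; such a code would be non-MDS.


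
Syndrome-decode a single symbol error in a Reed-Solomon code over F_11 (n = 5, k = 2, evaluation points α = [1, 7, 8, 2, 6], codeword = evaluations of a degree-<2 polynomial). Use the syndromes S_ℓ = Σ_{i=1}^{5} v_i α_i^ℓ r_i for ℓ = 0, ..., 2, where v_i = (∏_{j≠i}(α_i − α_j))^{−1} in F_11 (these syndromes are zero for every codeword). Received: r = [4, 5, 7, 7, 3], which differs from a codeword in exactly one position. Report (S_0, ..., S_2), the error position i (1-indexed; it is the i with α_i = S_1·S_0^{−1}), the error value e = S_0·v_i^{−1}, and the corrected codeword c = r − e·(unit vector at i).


S = (1, 2, 4), error at position 4, error magnitude e = 1, c = [4, 5, 7, 6, 3].

Step 1: column multipliers v_i = (∏_{j≠i}(α_i − α_j))^{−1} mod 11.
  i = 1 (α = 1): (1−7)(1−8)(1−2)(1−6) = (−6)·(−7)·(−1)·(−5) = 210 ≡ 1, so v_1 = 1^{−1} = 1 (mod 11).
  i = 2 (α = 7): (7−1)(7−8)(7−2)(7−6) = 6·(−1)·5·1 = −30 ≡ 3, so v_2 = 3^{−1} = 4 (mod 11).
  i = 3 (α = 8): (8−1)(8−7)(8−2)(8−6) = 7·1·6·2 = 84 ≡ 7, so v_3 = 7^{−1} = 8 (mod 11).
  i = 4 (α = 2): (2−1)(2−7)(2−8)(2−6) = 1·(−5)·(−6)·(−4) = −120 ≡ 1, so v_4 = 1^{−1} = 1 (mod 11).
  i = 5 (α = 6): (6−1)(6−7)(6−8)(6−2) = 5·(−1)·(−2)·4 = 40 ≡ 7, so v_5 = 7^{−1} = 8 (mod 11).
  v = [1, 4, 8, 1, 8].
Step 2: syndromes of r = [4, 5, 7, 7, 3] (all sums mod 11).
  S_0 = Σ v_i r_i = 1·4 + 4·5 + 8·7 + 1·7 + 8·3 = 111 ≡ 1.
  S_1 = Σ v_i α_i r_i = 1·1·4 + 4·7·5 + 8·8·7 + 1·2·7 + 8·6·3 = 750 ≡ 2.
  α_i^2 mod 11 = [1, 5, 9, 4, 3].
  S_2 = Σ v_i α_i^2 r_i = 1·1·4 + 4·5·5 + 8·9·7 + 1·4·7 + 8·3·3 = 708 ≡ 4.
  S = (1, 2, 4) ≠ 0, so r is not a codeword (an error is present).
Step 3: locate the error. For a single error e at position i, S_ℓ = v_i·e·α_i^ℓ, so α_err = S_1/S_0.
  S_0^{−1} = 1^{−1} = 1 (mod 11), so α_err = 2·1 = 2 ≡ 2 = α_4. Error position i = 4.
  Consistency check: S_2/S_1 = 4·6 = 24 ≡ 2 = α_err ✓ (single-error assumption holds).
Step 4: error magnitude e = S_0/v_4 = S_0·∏_{j≠4}(α_4 − α_j) = 1·1 = 1 ≡ 1 (mod 11).
Step 5: correct position 4: c_4 = r_4 − e = 7 − 1 ≡ 6 (mod 11). Hence c = [4, 5, 7, 6, 3].
  Check: interpolating c through the α_i gives m(x) = 2 + 2·x (degree < 2) with m(α_i) = c_i for every i, so c is indeed a codeword.


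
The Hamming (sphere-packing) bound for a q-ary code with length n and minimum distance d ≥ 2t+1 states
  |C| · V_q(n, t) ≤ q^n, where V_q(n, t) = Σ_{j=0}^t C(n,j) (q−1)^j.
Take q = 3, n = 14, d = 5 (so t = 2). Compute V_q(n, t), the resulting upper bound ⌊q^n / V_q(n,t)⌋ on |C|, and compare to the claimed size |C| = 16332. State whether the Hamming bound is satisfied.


V_q(n, t) = 393, q^n = 4782969, Hamming bound = 12170, |C| = 16332 > bound (violated).

Step 1: Compute V_q(n, t) = Σ_{j=0}^2 C(n, j) (q−1)^j.
  j = 0: C(14,0)·(2)^0 = 1·1 = 1.
  j = 1: C(14,1)·(2)^1 = 14·2 = 28.
  j = 2: C(14,2)·(2)^2 = 91·4 = 364.
  V_q(n, t) = 1 + 28 + 364 = 393.
Step 2: q^n = 3^14 = 4782969.
Step 3: Hamming bound ⌊q^n / V_q(n,t)⌋ = ⌊4782969/393⌋ = 12170.
Step 4: Compare |C| = 16332 to 12170: violated.
The claimed |C| lies above the Hamming bound, so no 3-ary code of length 14 with d ≥ 5 can have 16332 codewords.


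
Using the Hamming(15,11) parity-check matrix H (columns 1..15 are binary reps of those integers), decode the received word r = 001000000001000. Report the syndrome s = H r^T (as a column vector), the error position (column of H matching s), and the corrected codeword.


s = (1, 1, 1, 1)^T, error position = 15, corrected codeword c = 001000000001001

Compute s = H r^T mod 2 one row at a time:
  s_1 = 0 + 0 + 0 + 0 + 1 + 0 + 0 + 0 = 1 ≡ 1 (mod 2).
  s_2 = 0 + 0 + 0 + 0 + 1 + 0 + 0 + 0 = 1 ≡ 1 (mod 2).
  s_3 = 0 + 1 + 0 + 0 + 0 + 0 + 0 + 0 = 1 ≡ 1 (mod 2).
  s_4 = 0 + 1 + 0 + 0 + 0 + 0 + 0 + 0 = 1 ≡ 1 (mod 2).
s = (1, 1, 1, 1)^T — this equals column 15 of H (binary 1111), so error is at position 15.
Correct: flip bit 15 of r = 001000000001000 to get c = 001000000001001.


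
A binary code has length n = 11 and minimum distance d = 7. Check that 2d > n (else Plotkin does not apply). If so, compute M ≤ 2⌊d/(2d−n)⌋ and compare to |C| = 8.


Plotkin bound M ≤ 4; given |C| = 8 > bound (violated).

Check applicability: 2d = 14, n = 11.
2d − n = 3 > 0, so Plotkin applies.
Compute d/(2d−n) = 7/3 ≈ 2.3333.
⌊d/(2d−n)⌋ = 2.
Plotkin bound: M ≤ 2·2 = 4.
Given |C| = 8, check: VIOLATED.
This |C| is above the Plotkin bound, so no binary code with n = 11, d = 7 and 8 codewords exists.


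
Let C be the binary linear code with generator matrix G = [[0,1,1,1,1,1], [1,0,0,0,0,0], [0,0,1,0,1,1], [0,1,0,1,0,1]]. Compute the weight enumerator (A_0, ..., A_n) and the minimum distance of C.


Weight distribution: A_0 = 1, A_1 = 2, A_2 = 3, A_3 = 4, A_4 = 3, A_5 = 2, A_6 = 1. Minimum distance d = 1.

Enumerate all 2^4 = 16 messages m ∈ F_2^4.
For each, compute codeword c = mG in F_2^6, then tally its weight.
  m = 0000 → c = 000000, weight = 0.
  m = 1000 → c = 011111, weight = 5.
  m = 0100 → c = 100000, weight = 1.
  m = 1100 → c = 111111, weight = 6.
  m = 0010 → c = 001011, weight = 3.
  m = 1010 → c = 010100, weight = 2.
  m = 0110 → c = 101011, weight = 4.
  m = 1110 → c = 110100, weight = 3.
  m = 0001 → c = 010101, weight = 3.
  m = 1001 → c = 001010, weight = 2.
  m = 0101 → c = 110101, weight = 4.
  m = 1101 → c = 101010, weight = 3.
  m = 0011 → c = 011110, weight = 4.
  m = 1011 → c = 000001, weight = 1.
  m = 0111 → c = 111110, weight = 5.
  m = 1111 → c = 100001, weight = 2.
Tally weights:
  weight 0: 1 codewords.
  weight 1: 2 codewords.
  weight 2: 3 codewords.
  weight 3: 4 codewords.
  weight 4: 3 codewords.
  weight 5: 2 codewords.
  weight 6: 1 codewords.
Minimum distance d = smallest w > 0 with A_w > 0 = 1.
Sanity: Σ A_w = 16 = 2^4 = 16 ✓.


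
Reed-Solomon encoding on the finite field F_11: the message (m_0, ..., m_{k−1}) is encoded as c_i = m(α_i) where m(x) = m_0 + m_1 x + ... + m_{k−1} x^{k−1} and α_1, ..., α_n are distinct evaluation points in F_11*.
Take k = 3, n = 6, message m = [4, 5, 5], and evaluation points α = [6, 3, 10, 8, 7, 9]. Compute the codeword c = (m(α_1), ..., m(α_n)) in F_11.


c = [5, 9, 4, 1, 9, 3]

Message polynomial: m(x) = 4 + 5·x + 5·x^2 (mod 11).
For each evaluation point α_i, compute m(α_i) mod 11:
  α_1 = 6: Horner steps 5 → 2 → 5, so m(6) = 5.
  α_2 = 3: Horner steps 5 → 9 → 9, so m(3) = 9.
  α_3 = 10: Horner steps 5 → 0 → 4, so m(10) = 4.
  α_4 = 8: Horner steps 5 → 1 → 1, so m(8) = 1.
  α_5 = 7: Horner steps 5 → 7 → 9, so m(7) = 9.
  α_6 = 9: Horner steps 5 → 6 → 3, so m(9) = 3.
Codeword c = [5, 9, 4, 1, 9, 3] ∈ F_11^6.


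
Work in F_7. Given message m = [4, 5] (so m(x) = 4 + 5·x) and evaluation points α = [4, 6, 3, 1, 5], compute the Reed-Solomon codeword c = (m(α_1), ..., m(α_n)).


c = [3, 6, 5, 2, 1]

Message polynomial: m(x) = 4 + 5·x (mod 7).
For each evaluation point α_i, compute m(α_i) mod 7:
  α_1 = 4: Horner steps 5 → 3, so m(4) = 3.
  α_2 = 6: Horner steps 5 → 6, so m(6) = 6.
  α_3 = 3: Horner steps 5 → 5, so m(3) = 5.
  α_4 = 1: Horner steps 5 → 2, so m(1) = 2.
  α_5 = 5: Horner steps 5 → 1, so m(5) = 1.
Codeword c = [3, 6, 5, 2, 1] ∈ F_7^5.


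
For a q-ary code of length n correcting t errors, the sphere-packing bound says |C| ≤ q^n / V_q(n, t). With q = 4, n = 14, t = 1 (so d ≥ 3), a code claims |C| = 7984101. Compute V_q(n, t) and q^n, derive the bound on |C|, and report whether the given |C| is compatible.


V_q(n, t) = 43, q^n = 268435456, Hamming bound = 6242685, |C| = 7984101 > bound (violated).

Step 1: Compute V_q(n, t) = Σ_{j=0}^1 C(n, j) (q−1)^j.
  j = 0: C(14,0)·(3)^0 = 1·1 = 1.
  j = 1: C(14,1)·(3)^1 = 14·3 = 42.
  V_q(n, t) = 1 + 42 = 43.
Step 2: q^n = 4^14 = 268435456.
Step 3: Hamming bound ⌊q^n / V_q(n,t)⌋ = ⌊268435456/43⌋ = 6242685.
Step 4: Compare |C| = 7984101 to 6242685: violated.
The claimed |C| lies above the Hamming bound, so no 4-ary code of length 14 with d ≥ 3 can have 7984101 codewords.


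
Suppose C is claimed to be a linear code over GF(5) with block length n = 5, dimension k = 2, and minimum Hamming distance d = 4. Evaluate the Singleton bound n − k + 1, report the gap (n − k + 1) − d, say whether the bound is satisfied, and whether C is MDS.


Singleton RHS = n − k + 1 = 4, slack = 0, bound satisfied, MDS.

Singleton bound: d ≤ n − k + 1.
Here n = 5, k = 2, so n − k + 1 = 4.
Given d = 4, check d ≤ 4: YES.
Slack = (n − k + 1) − d = 0.
The code is MDS (slack = 0).
Description: the claimed parameters are [5, 2, 4]_5; such a code would be MDS (meets Singleton bound).


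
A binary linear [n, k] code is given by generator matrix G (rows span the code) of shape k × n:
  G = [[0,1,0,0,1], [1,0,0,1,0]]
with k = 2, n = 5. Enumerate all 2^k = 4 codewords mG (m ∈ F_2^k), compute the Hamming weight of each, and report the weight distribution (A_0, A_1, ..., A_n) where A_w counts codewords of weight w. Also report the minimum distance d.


Weight distribution: A_0 = 1, A_2 = 2, A_4 = 1. Minimum distance d = 2.

Enumerate all 2^2 = 4 messages m ∈ F_2^2.
For each, compute codeword c = mG in F_2^5, then tally its weight.
  m = 00 → c = 00000, weight = 0.
  m = 10 → c = 01001, weight = 2.
  m = 01 → c = 10010, weight = 2.
  m = 11 → c = 11011, weight = 4.
Tally weights:
  weight 0: 1 codewords.
  weight 2: 2 codewords.
  weight 4: 1 codewords.
Minimum distance d = smallest w > 0 with A_w > 0 = 2.
Sanity: Σ A_w = 4 = 2^2 = 4 ✓.


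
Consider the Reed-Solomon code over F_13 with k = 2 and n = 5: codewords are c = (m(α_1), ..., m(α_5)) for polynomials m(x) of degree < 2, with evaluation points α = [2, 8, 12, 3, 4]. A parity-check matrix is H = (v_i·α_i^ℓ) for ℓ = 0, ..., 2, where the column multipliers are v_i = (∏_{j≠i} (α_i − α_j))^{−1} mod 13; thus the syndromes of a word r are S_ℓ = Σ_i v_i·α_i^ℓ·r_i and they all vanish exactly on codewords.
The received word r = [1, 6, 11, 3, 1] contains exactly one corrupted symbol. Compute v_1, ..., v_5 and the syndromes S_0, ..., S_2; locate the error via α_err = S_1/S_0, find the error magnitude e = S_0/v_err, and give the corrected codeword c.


S = (3, 6, 12), error at position 1, error magnitude e = 9, c = [5, 6, 11, 3, 1].

Step 1: column multipliers v_i = (∏_{j≠i}(α_i − α_j))^{−1} mod 13.
  i = 1 (α = 2): (2−8)(2−12)(2−3)(2−4) = (−6)·(−10)·(−1)·(−2) = 120 ≡ 3, so v_1 = 3^{−1} = 9 (mod 13).
  i = 2 (α = 8): (8−2)(8−12)(8−3)(8−4) = 6·(−4)·5·4 = −480 ≡ 1, so v_2 = 1^{−1} = 1 (mod 13).
  i = 3 (α = 12): (12−2)(12−8)(12−3)(12−4) = 10·4·9·8 = 2880 ≡ 7, so v_3 = 7^{−1} = 2 (mod 13).
  i = 4 (α = 3): (3−2)(3−8)(3−12)(3−4) = 1·(−5)·(−9)·(−1) = −45 ≡ 7, so v_4 = 7^{−1} = 2 (mod 13).
  i = 5 (α = 4): (4−2)(4−8)(4−12)(4−3) = 2·(−4)·(−8)·1 = 64 ≡ 12, so v_5 = 12^{−1} = 12 (mod 13).
  v = [9, 1, 2, 2, 12].
Step 2: syndromes of r = [1, 6, 11, 3, 1] (all sums mod 13).
  S_0 = Σ v_i r_i = 9·1 + 1·6 + 2·11 + 2·3 + 12·1 = 55 ≡ 3.
  S_1 = Σ v_i α_i r_i = 9·2·1 + 1·8·6 + 2·12·11 + 2·3·3 + 12·4·1 = 396 ≡ 6.
  α_i^2 mod 13 = [4, 12, 1, 9, 3].
  S_2 = Σ v_i α_i^2 r_i = 9·4·1 + 1·12·6 + 2·1·11 + 2·9·3 + 12·3·1 = 220 ≡ 12.
  S = (3, 6, 12) ≠ 0, so r is not a codeword (an error is present).
Step 3: locate the error. For a single error e at position i, S_ℓ = v_i·e·α_i^ℓ, so α_err = S_1/S_0.
  S_0^{−1} = 3^{−1} = 9 (mod 13), so α_err = 6·9 = 54 ≡ 2 = α_1. Error position i = 1.
  Consistency check: S_2/S_1 = 12·11 = 132 ≡ 2 = α_err ✓ (single-error assumption holds).
Step 4: error magnitude e = S_0/v_1 = S_0·∏_{j≠1}(α_1 − α_j) = 3·3 = 9 ≡ 9 (mod 13).
Step 5: correct position 1: c_1 = r_1 − e = 1 − 9 ≡ 5 (mod 13). Hence c = [5, 6, 11, 3, 1].
  Check: interpolating c through the α_i gives m(x) = 9 + 11·x (degree < 2) with m(α_i) = c_i for every i, so c is indeed a codeword.


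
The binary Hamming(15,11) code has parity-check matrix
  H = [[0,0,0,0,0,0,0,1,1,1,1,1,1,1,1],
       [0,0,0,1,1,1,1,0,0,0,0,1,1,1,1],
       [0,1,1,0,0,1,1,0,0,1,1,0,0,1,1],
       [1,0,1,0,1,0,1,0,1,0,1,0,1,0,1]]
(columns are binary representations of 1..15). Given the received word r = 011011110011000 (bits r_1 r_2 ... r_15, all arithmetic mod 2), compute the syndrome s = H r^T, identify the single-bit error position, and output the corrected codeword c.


s = (1, 0, 1, 0)^T, error position = 10, corrected codeword c = 011011110111000

Compute s = H r^T mod 2 one row at a time:
  s_1 = 1 + 0 + 0 + 1 + 1 + 0 + 0 + 0 = 3 ≡ 1 (mod 2).
  s_2 = 0 + 1 + 1 + 1 + 1 + 0 + 0 + 0 = 4 ≡ 0 (mod 2).
  s_3 = 1 + 1 + 1 + 1 + 0 + 1 + 0 + 0 = 5 ≡ 1 (mod 2).
  s_4 = 0 + 1 + 1 + 1 + 0 + 1 + 0 + 0 = 4 ≡ 0 (mod 2).
s = (1, 0, 1, 0)^T — this equals column 10 of H (binary 1010), so error is at position 10.
Correct: flip bit 10 of r = 011011110011000 to get c = 011011110111000.


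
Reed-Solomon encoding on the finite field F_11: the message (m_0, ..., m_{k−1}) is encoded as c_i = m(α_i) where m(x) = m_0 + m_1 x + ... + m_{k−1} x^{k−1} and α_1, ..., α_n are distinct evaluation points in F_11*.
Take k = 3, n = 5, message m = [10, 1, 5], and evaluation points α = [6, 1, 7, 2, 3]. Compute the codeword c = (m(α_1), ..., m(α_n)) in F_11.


c = [9, 5, 9, 10, 3]

Message polynomial: m(x) = 10 + 1·x + 5·x^2 (mod 11).
For each evaluation point α_i, compute m(α_i) mod 11:
  α_1 = 6: Horner steps 5 → 9 → 9, so m(6) = 9.
  α_2 = 1: Horner steps 5 → 6 → 5, so m(1) = 5.
  α_3 = 7: Horner steps 5 → 3 → 9, so m(7) = 9.
  α_4 = 2: Horner steps 5 → 0 → 10, so m(2) = 10.
  α_5 = 3: Horner steps 5 → 5 → 3, so m(3) = 3.
Codeword c = [9, 5, 9, 10, 3] ∈ F_11^5.


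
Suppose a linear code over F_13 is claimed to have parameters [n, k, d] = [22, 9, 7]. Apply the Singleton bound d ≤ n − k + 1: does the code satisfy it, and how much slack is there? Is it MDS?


Singleton RHS = n − k + 1 = 14, slack = 7, bound satisfied, not MDS.

Singleton bound: d ≤ n − k + 1.
Here n = 22, k = 9, so n − k + 1 = 14.
Given d = 7, check d ≤ 14: YES.
Slack = (n − k + 1) − d = 7.
The code is NOT MDS (slack = 7 > 0).
Description: the claimed parameters are [22, 9, 7]_13; such a code would be non-MDS.


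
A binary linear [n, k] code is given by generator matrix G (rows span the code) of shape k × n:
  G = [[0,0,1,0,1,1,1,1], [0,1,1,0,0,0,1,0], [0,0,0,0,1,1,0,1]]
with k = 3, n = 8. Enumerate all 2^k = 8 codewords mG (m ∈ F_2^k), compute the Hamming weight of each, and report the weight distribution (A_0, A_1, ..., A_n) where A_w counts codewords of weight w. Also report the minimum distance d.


Weight distribution: A_0 = 1, A_1 = 1, A_2 = 1, A_3 = 2, A_4 = 1, A_5 = 1, A_6 = 1. Minimum distance d = 1.

Enumerate all 2^3 = 8 messages m ∈ F_2^3.
For each, compute codeword c = mG in F_2^8, then tally its weight.
  m = 000 → c = 00000000, weight = 0.
  m = 100 → c = 00101111, weight = 5.
  m = 010 → c = 01100010, weight = 3.
  m = 110 → c = 01001101, weight = 4.
  m = 001 → c = 00001101, weight = 3.
  m = 101 → c = 00100010, weight = 2.
  m = 011 → c = 01101111, weight = 6.
  m = 111 → c = 01000000, weight = 1.
Tally weights:
  weight 0: 1 codewords.
  weight 1: 1 codewords.
  weight 2: 1 codewords.
  weight 3: 2 codewords.
  weight 4: 1 codewords.
  weight 5: 1 codewords.
  weight 6: 1 codewords.
Minimum distance d = smallest w > 0 with A_w > 0 = 1.
Sanity: Σ A_w = 8 = 2^3 = 8 ✓.


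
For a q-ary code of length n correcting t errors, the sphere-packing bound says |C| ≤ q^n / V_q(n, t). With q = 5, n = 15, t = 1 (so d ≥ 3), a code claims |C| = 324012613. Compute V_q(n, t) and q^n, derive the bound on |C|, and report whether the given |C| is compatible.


V_q(n, t) = 61, q^n = 30517578125, Hamming bound = 500288165, |C| = 324012613 ≤ bound (satisfied).

Step 1: Compute V_q(n, t) = Σ_{j=0}^1 C(n, j) (q−1)^j.
  j = 0: C(15,0)·(4)^0 = 1·1 = 1.
  j = 1: C(15,1)·(4)^1 = 15·4 = 60.
  V_q(n, t) = 1 + 60 = 61.
Step 2: q^n = 5^15 = 30517578125.
Step 3: Hamming bound ⌊q^n / V_q(n,t)⌋ = ⌊30517578125/61⌋ = 500288165.
Step 4: Compare |C| = 324012613 to 500288165: satisfied.
The claimed |C| lies below the Hamming bound.


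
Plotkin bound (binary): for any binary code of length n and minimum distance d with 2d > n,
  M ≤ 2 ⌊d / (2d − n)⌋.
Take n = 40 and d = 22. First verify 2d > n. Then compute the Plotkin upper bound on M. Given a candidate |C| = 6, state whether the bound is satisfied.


Plotkin bound M ≤ 10; given |C| = 6 ≤ bound (satisfied).

Check applicability: 2d = 44, n = 40.
2d − n = 4 > 0, so Plotkin applies.
Compute d/(2d−n) = 22/4 ≈ 5.5000.
⌊d/(2d−n)⌋ = 5.
Plotkin bound: M ≤ 2·5 = 10.
Given |C| = 6, check: satisfied.
This |C| is below the Plotkin bound.


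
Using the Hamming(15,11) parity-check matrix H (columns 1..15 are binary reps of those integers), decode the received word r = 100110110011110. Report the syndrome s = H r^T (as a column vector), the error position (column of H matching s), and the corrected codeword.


s = (1, 0, 1, 1)^T, error position = 11, corrected codeword c = 100110110001110

Compute s = H r^T mod 2 one row at a time:
  s_1 = 1 + 0 + 0 + 1 + 1 + 1 + 1 + 0 = 5 ≡ 1 (mod 2).
  s_2 = 1 + 1 + 0 + 1 + 1 + 1 + 1 + 0 = 6 ≡ 0 (mod 2).
  s_3 = 0 + 0 + 0 + 1 + 0 + 1 + 1 + 0 = 3 ≡ 1 (mod 2).
  s_4 = 1 + 0 + 1 + 1 + 0 + 1 + 1 + 0 = 5 ≡ 1 (mod 2).
s = (1, 0, 1, 1)^T — this equals column 11 of H (binary 1011), so error is at position 11.
Correct: flip bit 11 of r = 100110110011110 to get c = 100110110001110.


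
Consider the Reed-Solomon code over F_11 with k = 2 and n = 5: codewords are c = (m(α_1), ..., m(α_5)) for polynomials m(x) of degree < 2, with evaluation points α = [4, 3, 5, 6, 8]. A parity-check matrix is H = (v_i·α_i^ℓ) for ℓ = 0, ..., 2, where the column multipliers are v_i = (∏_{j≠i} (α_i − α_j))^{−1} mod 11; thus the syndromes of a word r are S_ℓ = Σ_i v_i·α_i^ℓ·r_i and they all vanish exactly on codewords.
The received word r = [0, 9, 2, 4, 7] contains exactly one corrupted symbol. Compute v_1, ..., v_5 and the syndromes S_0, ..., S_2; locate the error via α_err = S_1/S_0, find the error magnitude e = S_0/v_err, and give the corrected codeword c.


S = (1, 8, 9), error at position 5, error magnitude e = 10, c = [0, 9, 2, 4, 8].

Step 1: column multipliers v_i = (∏_{j≠i}(α_i − α_j))^{−1} mod 11.
  i = 1 (α = 4): (4−3)(4−5)(4−6)(4−8) = 1·(−1)·(−2)·(−4) = −8 ≡ 3, so v_1 = 3^{−1} = 4 (mod 11).
  i = 2 (α = 3): (3−4)(3−5)(3−6)(3−8) = (−1)·(−2)·(−3)·(−5) = 30 ≡ 8, so v_2 = 8^{−1} = 7 (mod 11).
  i = 3 (α = 5): (5−4)(5−3)(5−6)(5−8) = 1·2·(−1)·(−3) = 6 ≡ 6, so v_3 = 6^{−1} = 2 (mod 11).
  i = 4 (α = 6): (6−4)(6−3)(6−5)(6−8) = 2·3·1·(−2) = −12 ≡ 10, so v_4 = 10^{−1} = 10 (mod 11).
  i = 5 (α = 8): (8−4)(8−3)(8−5)(8−6) = 4·5·3·2 = 120 ≡ 10, so v_5 = 10^{−1} = 10 (mod 11).
  v = [4, 7, 2, 10, 10].
Step 2: syndromes of r = [0, 9, 2, 4, 7] (all sums mod 11).
  S_0 = Σ v_i r_i = 4·0 + 7·9 + 2·2 + 10·4 + 10·7 = 177 ≡ 1.
  S_1 = Σ v_i α_i r_i = 4·4·0 + 7·3·9 + 2·5·2 + 10·6·4 + 10·8·7 = 1009 ≡ 8.
  α_i^2 mod 11 = [5, 9, 3, 3, 9].
  S_2 = Σ v_i α_i^2 r_i = 4·5·0 + 7·9·9 + 2·3·2 + 10·3·4 + 10·9·7 = 1329 ≡ 9.
  S = (1, 8, 9) ≠ 0, so r is not a codeword (an error is present).
Step 3: locate the error. For a single error e at position i, S_ℓ = v_i·e·α_i^ℓ, so α_err = S_1/S_0.
  S_0^{−1} = 1^{−1} = 1 (mod 11), so α_err = 8·1 = 8 ≡ 8 = α_5. Error position i = 5.
  Consistency check: S_2/S_1 = 9·7 = 63 ≡ 8 = α_err ✓ (single-error assumption holds).
Step 4: error magnitude e = S_0/v_5 = S_0·∏_{j≠5}(α_5 − α_j) = 1·10 = 10 ≡ 10 (mod 11).
Step 5: correct position 5: c_5 = r_5 − e = 7 − 10 ≡ 8 (mod 11). Hence c = [0, 9, 2, 4, 8].
  Check: interpolating c through the α_i gives m(x) = 3 + 2·x (degree < 2) with m(α_i) = c_i for every i, so c is indeed a codeword.
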